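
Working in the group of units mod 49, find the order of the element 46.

21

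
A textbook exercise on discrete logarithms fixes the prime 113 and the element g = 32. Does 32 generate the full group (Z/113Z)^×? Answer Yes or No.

φ(113) = 113 − 1 = 112 = 2^4 · 7.
It suffices to check that the order of 32 is not a proper divisor of 112: compute 32^(112/q) for q ∈ {2, 7}.
32^56 ≡ 1 (mod 113)  [q = 2: ≡ 1 ✗]
32^16 ≡ 106 (mod 113)  [q = 7: ≢ 1 ✓]
Since 32^56 ≡ 1, the order of 32 divides 56 < 112, so 32 is not a primitive root.

No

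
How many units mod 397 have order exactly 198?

φ(397) = 397 − 1 = 396 = 2^2 · 3^2 · 11.
(Z/397Z)^× is cyclic (|G| = 396); a cyclic group of order m has exactly φ(d) elements of each order d | m, and none otherwise.
198 = 2 · 3^2 · 11 divides 396, and φ(198) = 60.

60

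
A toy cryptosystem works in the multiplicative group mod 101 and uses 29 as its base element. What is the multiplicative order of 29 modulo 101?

100

ord(29) | φ(101) = 101 − 1 = 100 = 2^2 · 5^2.
Divisors of 100: 1, 2, 4, 5, 10, 20, 25, 50, 100.
Compute 29^d (mod 101) for the divisors d until we hit 1:
29^1 ≡ 29
29^2 ≡ 33
29^4 ≡ 79
29^5 ≡ 69
29^10 ≡ 14
29^20 ≡ 95
29^25 ≡ 91
29^50 ≡ 100
29^100 ≡ 1
So ord_101(29) = 100.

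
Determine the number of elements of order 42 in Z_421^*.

φ(421) = 421 − 1 = 420 = 2^2 · 3 · 5 · 7.
(Z/421Z)^× is cyclic (|G| = 420); a cyclic group of order m has exactly φ(d) elements of each order d | m, and none otherwise.
42 = 2 · 3 · 7 divides 420, and φ(42) = 12.

12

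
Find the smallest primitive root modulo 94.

φ(94) = φ(2)·φ(47) = 1·46 = 46 = 2 · 23.
Test candidates g = 2, 3, … against the prime factors q ∈ {2, 23} of φ(94): g is a generator iff g^(46/q) ≢ 1 for every such q.
g = 2: gcd(2, 94) = 2 > 1, not a unit — skip.
g = 3: 3^23 ≡ 1 — hits 1, so not a primitive root.
g = 4: gcd(4, 94) = 2 > 1, not a unit — skip.
g = 5: 5^23 ≡ 93; 5^2 ≡ 25 — none is 1, so 5 is a primitive root.
So 5 is the smallest generator of (Z/94Z)^×.

5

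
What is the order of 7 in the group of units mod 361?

57

Since 7 ∈ (Z/361Z)^×, its order divides φ(361) = φ(19^2) = 19·(19−1) = 342 = 2 · 3^2 · 19.
Divisors of 342: 1, 2, 3, 6, 9, 18, 19, 38, 57, 114, 171, 342.
Compute 7^d (mod 361) for the divisors d until we hit 1:
7^1 ≡ 7 (mod 361)
7^2 ≡ 49 (mod 361)
7^3 ≡ 343 (mod 361)
7^6 ≡ 324 (mod 361)
7^9 ≡ 305 (mod 361)
7^18 ≡ 248 (mod 361)
7^19 ≡ 292 (mod 361)
7^38 ≡ 68 (mod 361)
7^57 ≡ 1 (mod 361) ✓
So ord_361(7) = 57.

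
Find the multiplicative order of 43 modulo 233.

232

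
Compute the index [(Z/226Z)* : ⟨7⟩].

8

Since 7 ∈ (Z/226Z)^×, its order divides φ(226) = φ(2)·φ(113) = 1·112 = 112 = 2^4 · 7.
Divisors of 112: 1, 2, 4, 7, 8, 14, 16, 28, 56, 112.
Check 7^d mod 226 for each divisor in increasing order:
7^1 ≡ 7 (mod 226)
7^2 ≡ 49 (mod 226)
7^4 ≡ 141 (mod 226)
7^7 ≡ 225 (mod 226)
7^8 ≡ 219 (mod 226)
7^14 ≡ 1 (mod 226) ✓
So ord_226(7) = 14, hence |⟨7⟩| = 14.
[(Z/226Z)^× : ⟨7⟩] = 112/14 = 8.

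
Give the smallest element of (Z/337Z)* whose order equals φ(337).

10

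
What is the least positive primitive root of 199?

3

φ(199) = 199 − 1 = 198 = 2 · 3^2 · 11.
g is a primitive root iff g^(198/q) ≢ 1 (mod 199) for each prime q ∈ {2, 3, 11}.
g = 2: 2^99 ≡ 1 — hits 1, so not a primitive root.
g = 3: 3^99 ≡ 198; 3^66 ≡ 106; 3^18 ≡ 125 — none is 1, so 3 is a primitive root.
So 3 is the smallest generator of (Z/199Z)^×.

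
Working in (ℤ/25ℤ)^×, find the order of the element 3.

20

Since 3 ∈ (Z/25Z)^×, its order divides φ(25) = φ(5^2) = 5·(5−1) = 20 = 2^2 · 5.
Divisors of 20: 1, 2, 4, 5, 10, 20.
Test each divisor d:
3^1 ≡ 3 (mod 25)
3^2 ≡ 9 (mod 25)
3^4 ≡ 6 (mod 25)
3^5 ≡ 18 (mod 25)
3^10 ≡ 24 (mod 25)
3^20 ≡ 1 (mod 25) ✓
Hence ord(3) = 20.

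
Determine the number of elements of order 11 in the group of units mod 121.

φ(121) = φ(11^2) = 11·(11−1) = 110 = 2 · 5 · 11.
Since (Z/121Z)^× is cyclic of order 110, the number of elements of order d is φ(d) when d | 110 and 0 otherwise.
11 | 110, and φ(11) = 11 − 1 = 10.

10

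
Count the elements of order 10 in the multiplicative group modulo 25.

φ(25) = φ(5^2) = 5·(5−1) = 20 = 2^2 · 5.
Since (Z/25Z)^× is cyclic of order 20, the number of elements of order d is φ(d) when d | 20 and 0 otherwise.
10 = 2 · 5 divides 20, and φ(10) = 4.

4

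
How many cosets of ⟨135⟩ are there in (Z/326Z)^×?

By Lagrange's theorem, ord_326(135) divides φ(326) = φ(2)·φ(163) = 1·162 = 162 = 2 · 3^4.
Divisors of 162: 1, 2, 3, 6, 9, 18, 27, 54, 81, 162.
Check 135^d mod 326 for each divisor in increasing order:
135^1 ≡ 135 (mod 326)
135^2 ≡ 295 (mod 326)
135^3 ≡ 53 (mod 326)
135^6 ≡ 201 (mod 326)
135^9 ≡ 221 (mod 326)
135^18 ≡ 267 (mod 326)
135^27 ≡ 1 (mod 326) ✓
Thus |⟨135⟩| = ord(135) = 27.
[(Z/326Z)^× : ⟨135⟩] = 162/27 = 6.

6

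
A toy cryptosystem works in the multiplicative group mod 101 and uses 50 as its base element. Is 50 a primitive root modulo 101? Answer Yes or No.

Yes

φ(101) = 101 − 1 = 100 = 2^2 · 5^2.
50 is a primitive root mod 101 iff 50^(φ(101)/q) ≢ 1 for every prime q | φ(101), i.e. q ∈ {2, 5}.
50^50 ≡ 100 (mod 101)  [q = 2: ≢ 1 ✓]
50^20 ≡ 84 (mod 101)  [q = 5: ≢ 1 ✓]
Every test exponent gives a nontrivial residue, hence 50 generates the full group.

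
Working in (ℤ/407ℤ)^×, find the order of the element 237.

The order of 237 must divide φ(407) = φ(11·37) = (11−1)·(37−1) = 10·36 = 360 = 2^3 · 3^2 · 5.
Divisors of 360: 1, 2, 3, 4, 5, 6, 8, 9, 10, 12, 15, 18, 20, 24, 30, 36, 40, 45, 60, 72, 90, 120, 180, 360.
Check 237^d mod 407 for each divisor in increasing order:
237^1 ≡ 237
237^2 ≡ 3
237^3 ≡ 304
237^4 ≡ 9
237^5 ≡ 98
237^6 ≡ 27
237^8 ≡ 81
237^9 ≡ 68
237^10 ≡ 243
237^12 ≡ 322
237^15 ≡ 208
237^18 ≡ 147
237^20 ≡ 34
237^24 ≡ 306
237^30 ≡ 122
237^36 ≡ 38
237^40 ≡ 342
237^45 ≡ 142
237^60 ≡ 232
237^72 ≡ 223
237^90 ≡ 221
237^120 ≡ 100
237^180 ≡ 1
Therefore the multiplicative order of 237 modulo 407 is 180.

180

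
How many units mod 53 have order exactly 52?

24

φ(53) = 53 − 1 = 52 = 2^2 · 13.
Since (Z/53Z)^× is cyclic of order 52, the number of elements of order d is φ(d) when d | 52 and 0 otherwise.
52 = 2^2 · 13 divides 52, and φ(52) = 24.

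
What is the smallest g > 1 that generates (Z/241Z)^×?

7

φ(241) = 241 − 1 = 240 = 2^4 · 3 · 5.
g is a primitive root iff g^(240/q) ≢ 1 (mod 241) for each prime q ∈ {2, 3, 5}.
g = 2: 2^120 ≡ 1 — hits 1, so not a primitive root.
g = 3: 3^120 ≡ 1 — hits 1, so not a primitive root.
g = 4: 4^120 ≡ 1 — hits 1, so not a primitive root.
g = 5: 5^120 ≡ 1 — hits 1, so not a primitive root.
g = 6: 6^120 ≡ 1 — hits 1, so not a primitive root.
g = 7: 7^120 ≡ 240; 7^80 ≡ 15; 7^48 ≡ 91 — none is 1, so 7 is a primitive root.
Hence the least primitive root of 241 is 7.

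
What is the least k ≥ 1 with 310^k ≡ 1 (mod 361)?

ord(310) | φ(361) = φ(19^2) = 19·(19−1) = 342 = 2 · 3^2 · 19.
Divisors of 342: 1, 2, 3, 6, 9, 18, 19, 38, 57, 114, 171, 342.
Check 310^d mod 361 for each divisor in increasing order:
310^1 ≡ 310 (mod 361)
310^2 ≡ 74 (mod 361)
310^3 ≡ 197 (mod 361)
310^6 ≡ 182 (mod 361)
310^9 ≡ 115 (mod 361)
310^18 ≡ 229 (mod 361)
310^19 ≡ 234 (mod 361)
310^38 ≡ 245 (mod 361)
310^57 ≡ 292 (mod 361)
310^114 ≡ 68 (mod 361)
310^171 ≡ 1 (mod 361) ✓
So ord_361(310) = 171.

171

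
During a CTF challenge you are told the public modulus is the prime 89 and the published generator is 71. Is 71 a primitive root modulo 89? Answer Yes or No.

No

φ(89) = 89 − 1 = 88 = 2^3 · 11.
71 is a primitive root mod 89 iff 71^(φ(89)/q) ≢ 1 for every prime q | φ(89), i.e. q ∈ {2, 11}.
71^44 ≡ 1 (mod 89)  [q = 2: ≡ 1 ✗]
71^8 ≡ 67 (mod 89)  [q = 11: ≢ 1 ✓]
Since 71^44 ≡ 1, the order of 71 divides 44 < 88, so 71 is not a primitive root.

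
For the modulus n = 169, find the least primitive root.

2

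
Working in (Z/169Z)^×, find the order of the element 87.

39

ord(87) | φ(169) = φ(13^2) = 13·(13−1) = 156 = 2^2 · 3 · 13.
Divisors of 156: 1, 2, 3, 4, 6, 12, 13, 26, 39, 52, 78, 156.
Compute 87^d (mod 169) for the divisors d until we hit 1:
87^1 ≡ 87
87^2 ≡ 133
87^3 ≡ 79
87^4 ≡ 113
87^6 ≡ 157
87^12 ≡ 144
87^13 ≡ 22
87^26 ≡ 146
87^39 ≡ 1
So ord_169(87) = 39.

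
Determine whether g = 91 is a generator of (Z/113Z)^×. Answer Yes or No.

No

φ(113) = 113 − 1 = 112 = 2^4 · 7.
Test 91^(112/q) mod 113 for each prime factor q of 112:
91^56 ≡ 1 (mod 113)  [q = 2: ≡ 1 ✗]
91^16 ≡ 28 (mod 113)  [q = 7: ≢ 1 ✓]
91^56 ≡ 1 shows ord(91) | 56, strictly less than φ(113); not a primitive root.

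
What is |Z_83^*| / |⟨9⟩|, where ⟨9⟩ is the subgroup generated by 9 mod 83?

The order of 9 must divide φ(83) = 83 − 1 = 82 = 2 · 41.
Divisors of 82: 1, 2, 41, 82.
Evaluate successive powers at the divisors of 82:
9^1 ≡ 9
9^2 ≡ 81
9^41 ≡ 1
So ord_83(9) = 41, hence |⟨9⟩| = 41.
The index is φ(83) / ord(9) = 82 / 41 = 2.

2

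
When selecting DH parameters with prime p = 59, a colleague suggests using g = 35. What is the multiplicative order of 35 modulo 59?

29

The order of 35 must divide φ(59) = 59 − 1 = 58 = 2 · 29.
Divisors of 58: 1, 2, 29, 58.
Evaluate successive powers at the divisors of 58:
35^1 ≡ 35
35^2 ≡ 45
35^29 ≡ 1
Therefore the multiplicative order of 35 modulo 59 is 29.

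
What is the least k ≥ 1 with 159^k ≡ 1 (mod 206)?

3

ord(159) | φ(206) = φ(2)·φ(103) = 1·102 = 102 = 2 · 3 · 17.
Divisors of 102: 1, 2, 3, 6, 17, 34, 51, 102.
Compute 159^d (mod 206) for the divisors d until we hit 1:
159^1 ≡ 159
159^2 ≡ 149
159^3 ≡ 1
So ord_206(159) = 3.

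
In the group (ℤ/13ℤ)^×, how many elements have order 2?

1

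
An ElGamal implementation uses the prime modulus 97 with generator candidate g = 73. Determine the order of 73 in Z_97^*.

24

ord(73) | φ(97) = 97 − 1 = 96 = 2^5 · 3.
Divisors of 96: 1, 2, 3, 4, 6, 8, 12, 16, 24, 32, 48, 96.
Compute 73^d (mod 97) for the divisors d until we hit 1:
73^1 ≡ 73
73^2 ≡ 91
73^3 ≡ 47
73^4 ≡ 36
73^6 ≡ 75
73^8 ≡ 35
73^12 ≡ 96
73^16 ≡ 61
73^24 ≡ 1
Therefore the multiplicative order of 73 modulo 97 is 24.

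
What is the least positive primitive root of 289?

3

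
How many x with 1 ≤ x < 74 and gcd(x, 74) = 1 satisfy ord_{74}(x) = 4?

φ(74) = φ(2)·φ(37) = 1·36 = 36 = 2^2 · 3^2.
(Z/74Z)^× is cyclic (|G| = 36); a cyclic group of order m has exactly φ(d) elements of each order d | m, and none otherwise.
4 = 2^2 divides 36, and φ(4) = 2.

2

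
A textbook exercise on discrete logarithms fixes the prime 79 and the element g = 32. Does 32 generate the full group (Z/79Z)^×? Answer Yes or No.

No

φ(79) = 79 − 1 = 78 = 2 · 3 · 13.
Test 32^(78/q) mod 79 for each prime factor q of 78:
32^39 ≡ 1 (mod 79)  [q = 2: ≡ 1 ✗]
32^26 ≡ 55 (mod 79)  [q = 3: ≢ 1 ✓]
32^6 ≡ 52 (mod 79)  [q = 13: ≢ 1 ✓]
32^39 ≡ 1 shows ord(32) | 39, strictly less than φ(79); not a primitive root.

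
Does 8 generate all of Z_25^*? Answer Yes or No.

φ(25) = φ(5^2) = 5·(5−1) = 20 = 2^2 · 5.
Test 8^(20/q) mod 25 for each prime factor q of 20:
8^10 ≡ 24 (mod 25)  [q = 2: ≢ 1 ✓]
8^4 ≡ 21 (mod 25)  [q = 5: ≢ 1 ✓]
Every test exponent gives a nontrivial residue, hence 8 generates the full group.

Yes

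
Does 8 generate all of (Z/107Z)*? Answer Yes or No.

Yes

φ(107) = 107 − 1 = 106 = 2 · 53.
An element g generates (Z/107Z)^× iff g^(106/q) ≢ 1 (mod 107) for each prime q ∈ {2, 53}.
8^53 ≡ 106 (mod 107)  [q = 2: ≢ 1 ✓]
8^2 ≡ 64 (mod 107)  [q = 53: ≢ 1 ✓]
Every test exponent gives a nontrivial residue, hence 8 generates the full group.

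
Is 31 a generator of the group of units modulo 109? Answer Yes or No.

No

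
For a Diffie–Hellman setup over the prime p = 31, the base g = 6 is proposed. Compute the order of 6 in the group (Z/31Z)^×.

6

The order of 6 must divide φ(31) = 31 − 1 = 30 = 2 · 3 · 5.
Divisors of 30: 1, 2, 3, 5, 6, 10, 15, 30.
Compute 6^d (mod 31) for the divisors d until we hit 1:
6^1 ≡ 6 (mod 31)
6^2 ≡ 5 (mod 31)
6^3 ≡ 30 (mod 31)
6^5 ≡ 26 (mod 31)
6^6 ≡ 1 (mod 31) ✓
So ord_31(6) = 6.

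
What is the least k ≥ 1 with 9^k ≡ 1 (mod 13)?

Since 9 ∈ (Z/13Z)^×, its order divides φ(13) = 13 − 1 = 12 = 2^2 · 3.
Divisors of 12: 1, 2, 3, 4, 6, 12.
Evaluate successive powers at the divisors of 12:
9^1 ≡ 9
9^2 ≡ 3
9^3 ≡ 1
So ord_13(9) = 3.

3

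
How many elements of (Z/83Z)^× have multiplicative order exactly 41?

40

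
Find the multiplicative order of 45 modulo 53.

52

By Lagrange's theorem, ord_53(45) divides φ(53) = 53 − 1 = 52 = 2^2 · 13.
Divisors of 52: 1, 2, 4, 13, 26, 52.
Compute 45^d (mod 53) for the divisors d until we hit 1:
45^1 ≡ 45 (mod 53)
45^2 ≡ 11 (mod 53)
45^4 ≡ 15 (mod 53)
45^13 ≡ 30 (mod 53)
45^26 ≡ 52 (mod 53)
45^52 ≡ 1 (mod 53) ✓
Therefore the multiplicative order of 45 modulo 53 is 52.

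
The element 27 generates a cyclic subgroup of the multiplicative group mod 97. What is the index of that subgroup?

6

ord(27) | φ(97) = 97 − 1 = 96 = 2^5 · 3.
Divisors of 96: 1, 2, 3, 4, 6, 8, 12, 16, 24, 32, 48, 96.
Test each divisor d:
27^1 ≡ 27 (mod 97)
27^2 ≡ 50 (mod 97)
27^3 ≡ 89 (mod 97)
27^4 ≡ 75 (mod 97)
27^6 ≡ 64 (mod 97)
27^8 ≡ 96 (mod 97)
27^12 ≡ 22 (mod 97)
27^16 ≡ 1 (mod 97) ✓
Thus |⟨27⟩| = ord(27) = 16.
Index = |(Z/97Z)^×| / |⟨27⟩| = 96 / 16 = 6.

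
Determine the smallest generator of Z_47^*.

φ(47) = 47 − 1 = 46 = 2 · 23.
Test candidates g = 2, 3, … against the prime factors q ∈ {2, 23} of φ(47): g is a generator iff g^(46/q) ≢ 1 for every such q.
g = 2: 2^23 ≡ 1 — hits 1, so not a primitive root.
g = 3: 3^23 ≡ 1 — hits 1, so not a primitive root.
g = 4: 4^23 ≡ 1 — hits 1, so not a primitive root.
g = 5: 5^23 ≡ 46; 5^2 ≡ 25 — none is 1, so 5 is a primitive root.
So 5 is the smallest generator of (Z/47Z)^×.

5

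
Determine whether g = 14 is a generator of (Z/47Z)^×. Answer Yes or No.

φ(47) = 47 − 1 = 46 = 2 · 23.
An element g generates (Z/47Z)^× iff g^(46/q) ≢ 1 (mod 47) for each prime q ∈ {2, 23}.
14^23 ≡ 1 (mod 47)  [q = 2: ≡ 1 ✗]
14^2 ≡ 8 (mod 47)  [q = 23: ≢ 1 ✓]
The check at q = 2 fails, so 14 generates a proper subgroup.

No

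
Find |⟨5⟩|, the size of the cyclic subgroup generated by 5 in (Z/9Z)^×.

6

ord(5) | φ(9) = φ(3^2) = 3·(3−1) = 6 = 2 · 3.
Divisors of 6: 1, 2, 3, 6.
Compute 5^d (mod 9) for the divisors d until we hit 1:
5^1 ≡ 5 (mod 9)
5^2 ≡ 7 (mod 9)
5^3 ≡ 8 (mod 9)
5^6 ≡ 1 (mod 9) ✓
Hence ord(5) = 6.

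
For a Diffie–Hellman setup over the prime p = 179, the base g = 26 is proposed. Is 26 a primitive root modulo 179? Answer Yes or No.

Yes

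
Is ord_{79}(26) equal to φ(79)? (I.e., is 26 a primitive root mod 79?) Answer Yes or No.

φ(79) = 79 − 1 = 78 = 2 · 3 · 13.
Test 26^(78/q) mod 79 for each prime factor q of 78:
26^39 ≡ 1 (mod 79)  [q = 2: ≡ 1 ✗]
26^26 ≡ 55 (mod 79)  [q = 3: ≢ 1 ✓]
26^6 ≡ 22 (mod 79)  [q = 13: ≢ 1 ✓]
26^39 ≡ 1 shows ord(26) | 39, strictly less than φ(79); not a primitive root.

No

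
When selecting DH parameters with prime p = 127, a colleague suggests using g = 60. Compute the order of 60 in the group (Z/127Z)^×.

63

ord(60) | φ(127) = 127 − 1 = 126 = 2 · 3^2 · 7.
Divisors of 126: 1, 2, 3, 6, 7, 9, 14, 18, 21, 42, 63, 126.
Compute 60^d (mod 127) for the divisors d until we hit 1:
60^1 ≡ 60 (mod 127)
60^2 ≡ 44 (mod 127)
60^3 ≡ 100 (mod 127)
60^6 ≡ 94 (mod 127)
60^7 ≡ 52 (mod 127)
60^9 ≡ 2 (mod 127)
60^14 ≡ 37 (mod 127)
60^18 ≡ 4 (mod 127)
60^21 ≡ 19 (mod 127)
60^42 ≡ 107 (mod 127)
60^63 ≡ 1 (mod 127) ✓
Therefore the multiplicative order of 60 modulo 127 is 63.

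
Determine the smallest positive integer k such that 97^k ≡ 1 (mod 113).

The order of 97 must divide φ(113) = 113 − 1 = 112 = 2^4 · 7.
Divisors of 112: 1, 2, 4, 7, 8, 14, 16, 28, 56, 112.
Compute 97^d (mod 113) for the divisors d until we hit 1:
97^1 ≡ 97 (mod 113)
97^2 ≡ 30 (mod 113)
97^4 ≡ 109 (mod 113)
97^7 ≡ 112 (mod 113)
97^8 ≡ 16 (mod 113)
97^14 ≡ 1 (mod 113) ✓
The smallest such exponent is 14, so the order of 97 is 14.

14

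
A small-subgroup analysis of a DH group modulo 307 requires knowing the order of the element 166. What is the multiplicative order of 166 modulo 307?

306

Since 166 ∈ (Z/307Z)^×, its order divides φ(307) = 307 − 1 = 306 = 2 · 3^2 · 17.
Divisors of 306: 1, 2, 3, 6, 9, 17, 18, 34, 51, 102, 153, 306.
Check 166^d mod 307 for each divisor in increasing order:
166^1 ≡ 166
166^2 ≡ 233
166^3 ≡ 303
166^6 ≡ 16
166^9 ≡ 243
166^17 ≡ 254
166^18 ≡ 105
166^34 ≡ 46
166^51 ≡ 18
166^102 ≡ 17
166^153 ≡ 306
166^306 ≡ 1
The smallest such exponent is 306, so the order of 166 is 306.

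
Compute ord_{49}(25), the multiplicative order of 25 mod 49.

21

Since 25 ∈ (Z/49Z)^×, its order divides φ(49) = φ(7^2) = 7·(7−1) = 42 = 2 · 3 · 7.
Divisors of 42: 1, 2, 3, 6, 7, 14, 21, 42.
Evaluate successive powers at the divisors of 42:
25^1 ≡ 25 (mod 49)
25^2 ≡ 37 (mod 49)
25^3 ≡ 43 (mod 49)
25^6 ≡ 36 (mod 49)
25^7 ≡ 18 (mod 49)
25^14 ≡ 30 (mod 49)
25^21 ≡ 1 (mod 49) ✓
The smallest such exponent is 21, so the order of 25 is 21.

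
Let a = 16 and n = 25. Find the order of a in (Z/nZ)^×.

5

By Lagrange's theorem, ord_25(16) divides φ(25) = φ(5^2) = 5·(5−1) = 20 = 2^2 · 5.
Divisors of 20: 1, 2, 4, 5, 10, 20.
Test each divisor d:
16^1 ≡ 16 (mod 25)
16^2 ≡ 6 (mod 25)
16^4 ≡ 11 (mod 25)
16^5 ≡ 1 (mod 25) ✓
The smallest such exponent is 5, so the order of 16 is 5.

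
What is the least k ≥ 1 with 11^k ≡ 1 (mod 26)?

The order of 11 must divide φ(26) = φ(2)·φ(13) = 1·12 = 12 = 2^2 · 3.
Divisors of 12: 1, 2, 3, 4, 6, 12.
Compute 11^d (mod 26) for the divisors d until we hit 1:
11^1 ≡ 11 (mod 26)
11^2 ≡ 17 (mod 26)
11^3 ≡ 5 (mod 26)
11^4 ≡ 3 (mod 26)
11^6 ≡ 25 (mod 26)
11^12 ≡ 1 (mod 26) ✓
The smallest such exponent is 12, so the order of 11 is 12.

12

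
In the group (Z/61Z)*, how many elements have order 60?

16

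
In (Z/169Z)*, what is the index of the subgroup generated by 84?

ord(84) | φ(169) = φ(13^2) = 13·(13−1) = 156 = 2^2 · 3 · 13.
Divisors of 156: 1, 2, 3, 4, 6, 12, 13, 26, 39, 52, 78, 156.
Test each divisor d:
84^1 ≡ 84 (mod 169)
84^2 ≡ 127 (mod 169)
84^3 ≡ 21 (mod 169)
84^4 ≡ 74 (mod 169)
84^6 ≡ 103 (mod 169)
84^12 ≡ 131 (mod 169)
84^13 ≡ 19 (mod 169)
84^26 ≡ 23 (mod 169)
84^39 ≡ 99 (mod 169)
84^52 ≡ 22 (mod 169)
84^78 ≡ 168 (mod 169)
84^156 ≡ 1 (mod 169) ✓
So ord_169(84) = 156, hence |⟨84⟩| = 156.
Index = |(Z/169Z)^×| / |⟨84⟩| = 156 / 156 = 1.

1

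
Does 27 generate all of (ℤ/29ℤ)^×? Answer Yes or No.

φ(29) = 29 − 1 = 28 = 2^2 · 7.
An element g generates (Z/29Z)^× iff g^(28/q) ≢ 1 (mod 29) for each prime q ∈ {2, 7}.
27^14 ≡ 28 (mod 29)  [q = 2: ≢ 1 ✓]
27^4 ≡ 16 (mod 29)  [q = 7: ≢ 1 ✓]
Every test exponent gives a nontrivial residue, hence 27 generates the full group.

Yes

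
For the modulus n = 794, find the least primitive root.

5

φ(794) = φ(2)·φ(397) = 1·396 = 396 = 2^2 · 3^2 · 11.
Test candidates g = 2, 3, … against the prime factors q ∈ {2, 3, 11} of φ(794): g is a generator iff g^(396/q) ≢ 1 for every such q.
g = 2: gcd(2, 794) = 2 > 1, not a unit — skip.
g = 3: 3^198 ≡ 1 — hits 1, so not a primitive root.
g = 4: gcd(4, 794) = 2 > 1, not a unit — skip.
g = 5: 5^198 ≡ 793; 5^132 ≡ 759; 5^36 ≡ 687 — none is 1, so 5 is a primitive root.
So 5 is the smallest generator of (Z/794Z)^×.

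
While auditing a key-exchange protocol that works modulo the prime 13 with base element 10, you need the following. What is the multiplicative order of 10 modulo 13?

By Lagrange's theorem, ord_13(10) divides φ(13) = 13 − 1 = 12 = 2^2 · 3.
Divisors of 12: 1, 2, 3, 4, 6, 12.
Compute 10^d (mod 13) for the divisors d until we hit 1:
10^1 ≡ 10 (mod 13)
10^2 ≡ 9 (mod 13)
10^3 ≡ 12 (mod 13)
10^4 ≡ 3 (mod 13)
10^6 ≡ 1 (mod 13) ✓
Hence ord(10) = 6.

6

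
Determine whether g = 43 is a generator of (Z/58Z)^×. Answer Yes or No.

φ(58) = φ(2)·φ(29) = 1·28 = 28 = 2^2 · 7.
43 is a primitive root mod 58 iff 43^(φ(58)/q) ≢ 1 for every prime q | φ(58), i.e. q ∈ {2, 7}.
43^14 ≡ 57 (mod 58)  [q = 2: ≢ 1 ✓]
43^4 ≡ 49 (mod 58)  [q = 7: ≢ 1 ✓]
None equal 1, so ord_58(43) = 28: 43 is a primitive root.

Yes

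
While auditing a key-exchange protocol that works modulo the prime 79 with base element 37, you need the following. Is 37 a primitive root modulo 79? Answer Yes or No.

Yes

φ(79) = 79 − 1 = 78 = 2 · 3 · 13.
37 is a primitive root mod 79 iff 37^(φ(79)/q) ≢ 1 for every prime q | φ(79), i.e. q ∈ {2, 3, 13}.
37^39 ≡ 78 (mod 79)  [q = 2: ≢ 1 ✓]
37^26 ≡ 23 (mod 79)  [q = 3: ≢ 1 ✓]
37^6 ≡ 38 (mod 79)  [q = 13: ≢ 1 ✓]
All checks pass, so 37 has order 78 and is a primitive root modulo 79.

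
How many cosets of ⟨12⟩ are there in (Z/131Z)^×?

ord(12) | φ(131) = 131 − 1 = 130 = 2 · 5 · 13.
Divisors of 130: 1, 2, 5, 10, 13, 26, 65, 130.
Test each divisor d:
12^1 ≡ 12 (mod 131)
12^2 ≡ 13 (mod 131)
12^5 ≡ 63 (mod 131)
12^10 ≡ 39 (mod 131)
12^13 ≡ 58 (mod 131)
12^26 ≡ 89 (mod 131)
12^65 ≡ 1 (mod 131) ✓
So ord_131(12) = 65, hence |⟨12⟩| = 65.
[(Z/131Z)^× : ⟨12⟩] = 130/65 = 2.

2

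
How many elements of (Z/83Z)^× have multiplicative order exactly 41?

φ(83) = 83 − 1 = 82 = 2 · 41.
Since (Z/83Z)^× is cyclic of order 82, the number of elements of order d is φ(d) when d | 82 and 0 otherwise.
41 | 82, and φ(41) = 41 − 1 = 40.

40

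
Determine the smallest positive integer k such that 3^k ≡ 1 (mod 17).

16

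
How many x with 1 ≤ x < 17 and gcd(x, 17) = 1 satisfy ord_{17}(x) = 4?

φ(17) = 17 − 1 = 16 = 2^4.
In a cyclic group of order 16, there are φ(d) elements of order d for each divisor d of 16, and zero for non-divisors.
4 = 2^2 divides 16, and φ(4) = 2.

2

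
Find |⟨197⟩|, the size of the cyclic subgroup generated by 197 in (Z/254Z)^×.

Since 197 ∈ (Z/254Z)^×, its order divides φ(254) = φ(2)·φ(127) = 1·126 = 126 = 2 · 3^2 · 7.
Divisors of 126: 1, 2, 3, 6, 7, 9, 14, 18, 21, 42, 63, 126.
Compute 197^d (mod 254) for the divisors d until we hit 1:
197^1 ≡ 197 (mod 254)
197^2 ≡ 201 (mod 254)
197^3 ≡ 227 (mod 254)
197^6 ≡ 221 (mod 254)
197^7 ≡ 103 (mod 254)
197^9 ≡ 129 (mod 254)
197^14 ≡ 195 (mod 254)
197^18 ≡ 131 (mod 254)
197^21 ≡ 19 (mod 254)
197^42 ≡ 107 (mod 254)
197^63 ≡ 1 (mod 254) ✓
Therefore the multiplicative order of 197 modulo 254 is 63.

63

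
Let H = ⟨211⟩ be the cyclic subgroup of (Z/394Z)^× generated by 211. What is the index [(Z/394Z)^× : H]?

49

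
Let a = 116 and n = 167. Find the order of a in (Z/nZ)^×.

83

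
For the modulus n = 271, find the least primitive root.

6

φ(271) = 271 − 1 = 270 = 2 · 3^3 · 5.
g is a primitive root iff g^(270/q) ≢ 1 (mod 271) for each prime q ∈ {2, 3, 5}.
g = 2: 2^135 ≡ 1 — hits 1, so not a primitive root.
g = 3: 3^135 ≡ 270; 3^90 ≡ 1 — hits 1, so not a primitive root.
g = 4: 4^135 ≡ 1 — hits 1, so not a primitive root.
g = 5: 5^135 ≡ 1 — hits 1, so not a primitive root.
g = 6: 6^135 ≡ 270; 6^90 ≡ 242; 6^54 ≡ 10 — none is 1, so 6 is a primitive root.
The smallest primitive root modulo 271 is 6.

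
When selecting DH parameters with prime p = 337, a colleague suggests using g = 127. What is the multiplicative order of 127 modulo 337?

112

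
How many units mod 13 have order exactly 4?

2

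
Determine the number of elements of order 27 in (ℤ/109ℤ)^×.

φ(109) = 109 − 1 = 108 = 2^2 · 3^3.
In a cyclic group of order 108, there are φ(d) elements of order d for each divisor d of 108, and zero for non-divisors.
27 = 3^3 divides 108, and φ(27) = 18.

18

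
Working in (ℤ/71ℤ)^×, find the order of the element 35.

70

The order of 35 must divide φ(71) = 71 − 1 = 70 = 2 · 5 · 7.
Divisors of 70: 1, 2, 5, 7, 10, 14, 35, 70.
Evaluate successive powers at the divisors of 70:
35^1 ≡ 35 (mod 71)
35^2 ≡ 18 (mod 71)
35^5 ≡ 51 (mod 71)
35^7 ≡ 66 (mod 71)
35^10 ≡ 45 (mod 71)
35^14 ≡ 25 (mod 71)
35^35 ≡ 70 (mod 71)
35^70 ≡ 1 (mod 71) ✓
So ord_71(35) = 70.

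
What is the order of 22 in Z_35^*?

4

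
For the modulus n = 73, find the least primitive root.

5

φ(73) = 73 − 1 = 72 = 2^3 · 3^2.
g is a primitive root iff g^(72/q) ≢ 1 (mod 73) for each prime q ∈ {2, 3}.
g = 2: 2^36 ≡ 1 — hits 1, so not a primitive root.
g = 3: 3^36 ≡ 1 — hits 1, so not a primitive root.
g = 4: 4^36 ≡ 1 — hits 1, so not a primitive root.
g = 5: 5^36 ≡ 72; 5^24 ≡ 8 — none is 1, so 5 is a primitive root.
The smallest primitive root modulo 73 is 5.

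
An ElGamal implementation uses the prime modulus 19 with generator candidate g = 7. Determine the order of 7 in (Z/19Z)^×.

By Lagrange's theorem, ord_19(7) divides φ(19) = 19 − 1 = 18 = 2 · 3^2.
Divisors of 18: 1, 2, 3, 6, 9, 18.
Evaluate successive powers at the divisors of 18:
7^1 ≡ 7
7^2 ≡ 11
7^3 ≡ 1
Therefore the multiplicative order of 7 modulo 19 is 3.

3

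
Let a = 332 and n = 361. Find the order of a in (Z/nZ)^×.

171

Since 332 ∈ (Z/361Z)^×, its order divides φ(361) = φ(19^2) = 19·(19−1) = 342 = 2 · 3^2 · 19.
Divisors of 342: 1, 2, 3, 6, 9, 18, 19, 38, 57, 114, 171, 342.
Evaluate successive powers at the divisors of 342:
332^1 ≡ 332 (mod 361)
332^2 ≡ 119 (mod 361)
332^3 ≡ 159 (mod 361)
332^6 ≡ 11 (mod 361)
332^9 ≡ 305 (mod 361)
332^18 ≡ 248 (mod 361)
332^19 ≡ 28 (mod 361)
332^38 ≡ 62 (mod 361)
332^57 ≡ 292 (mod 361)
332^114 ≡ 68 (mod 361)
332^171 ≡ 1 (mod 361) ✓
The smallest such exponent is 171, so the order of 332 is 171.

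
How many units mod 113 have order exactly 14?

φ(113) = 113 − 1 = 112 = 2^4 · 7.
(Z/113Z)^× is cyclic (|G| = 112); a cyclic group of order m has exactly φ(d) elements of each order d | m, and none otherwise.
14 = 2 · 7 divides 112, and φ(14) = 6.

6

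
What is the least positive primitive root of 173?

φ(173) = 173 − 1 = 172 = 2^2 · 43.
g is a primitive root iff g^(172/q) ≢ 1 (mod 173) for each prime q ∈ {2, 43}.
g = 2: 2^86 ≡ 172; 2^4 ≡ 16 — none is 1, so 2 is a primitive root.
Hence the least primitive root of 173 is 2.

2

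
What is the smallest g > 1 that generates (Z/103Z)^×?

5

φ(103) = 103 − 1 = 102 = 2 · 3 · 17.
Test candidates g = 2, 3, … against the prime factors q ∈ {2, 3, 17} of φ(103): g is a generator iff g^(102/q) ≢ 1 for every such q.
g = 2: 2^51 ≡ 1 — hits 1, so not a primitive root.
g = 3: 3^51 ≡ 102; 3^34 ≡ 1 — hits 1, so not a primitive root.
g = 4: 4^51 ≡ 1 — hits 1, so not a primitive root.
g = 5: 5^51 ≡ 102; 5^34 ≡ 56; 5^6 ≡ 72 — none is 1, so 5 is a primitive root.
So 5 is the smallest generator of (Z/103Z)^×.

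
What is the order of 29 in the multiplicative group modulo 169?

39

Since 29 ∈ (Z/169Z)^×, its order divides φ(169) = φ(13^2) = 13·(13−1) = 156 = 2^2 · 3 · 13.
Divisors of 156: 1, 2, 3, 4, 6, 12, 13, 26, 39, 52, 78, 156.
Check 29^d mod 169 for each divisor in increasing order:
29^1 ≡ 29 (mod 169)
29^2 ≡ 165 (mod 169)
29^3 ≡ 53 (mod 169)
29^4 ≡ 16 (mod 169)
29^6 ≡ 105 (mod 169)
29^12 ≡ 40 (mod 169)
29^13 ≡ 146 (mod 169)
29^26 ≡ 22 (mod 169)
29^39 ≡ 1 (mod 169) ✓
Therefore the multiplicative order of 29 modulo 169 is 39.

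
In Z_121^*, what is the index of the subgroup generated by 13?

1

The order of 13 must divide φ(121) = φ(11^2) = 11·(11−1) = 110 = 2 · 5 · 11.
Divisors of 110: 1, 2, 5, 10, 11, 22, 55, 110.
Compute 13^d (mod 121) for the divisors d until we hit 1:
13^1 ≡ 13 (mod 121)
13^2 ≡ 48 (mod 121)
13^5 ≡ 65 (mod 121)
13^10 ≡ 111 (mod 121)
13^11 ≡ 112 (mod 121)
13^22 ≡ 81 (mod 121)
13^55 ≡ 120 (mod 121)
13^110 ≡ 1 (mod 121) ✓
So ord_121(13) = 110, hence |⟨13⟩| = 110.
The index is φ(121) / ord(13) = 110 / 110 = 1.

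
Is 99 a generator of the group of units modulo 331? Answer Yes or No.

Yes

φ(331) = 331 − 1 = 330 = 2 · 3 · 5 · 11.
It suffices to check that the order of 99 is not a proper divisor of 330: compute 99^(330/q) for q ∈ {2, 3, 5, 11}.
99^165 ≡ 330 (mod 331)  [q = 2: ≢ 1 ✓]
99^110 ≡ 299 (mod 331)  [q = 3: ≢ 1 ✓]
99^66 ≡ 150 (mod 331)  [q = 5: ≢ 1 ✓]
99^30 ≡ 167 (mod 331)  [q = 11: ≢ 1 ✓]
Every test exponent gives a nontrivial residue, hence 99 generates the full group.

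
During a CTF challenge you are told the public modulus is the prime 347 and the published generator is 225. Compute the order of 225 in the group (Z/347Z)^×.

173

Since 225 ∈ (Z/347Z)^×, its order divides φ(347) = 347 − 1 = 346 = 2 · 173.
Divisors of 346: 1, 2, 173, 346.
Evaluate successive powers at the divisors of 346:
225^1 ≡ 225 (mod 347)
225^2 ≡ 310 (mod 347)
225^173 ≡ 1 (mod 347) ✓
So ord_347(225) = 173.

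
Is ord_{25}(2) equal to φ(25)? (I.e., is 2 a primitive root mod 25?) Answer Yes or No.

Yes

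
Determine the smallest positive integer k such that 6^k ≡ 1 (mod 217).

6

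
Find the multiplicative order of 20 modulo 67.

66

The order of 20 must divide φ(67) = 67 − 1 = 66 = 2 · 3 · 11.
Divisors of 66: 1, 2, 3, 6, 11, 22, 33, 66.
Compute 20^d (mod 67) for the divisors d until we hit 1:
20^1 ≡ 20 (mod 67)
20^2 ≡ 65 (mod 67)
20^3 ≡ 27 (mod 67)
20^6 ≡ 59 (mod 67)
20^11 ≡ 30 (mod 67)
20^22 ≡ 29 (mod 67)
20^33 ≡ 66 (mod 67)
20^66 ≡ 1 (mod 67) ✓
So ord_67(20) = 66.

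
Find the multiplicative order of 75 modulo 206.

The order of 75 must divide φ(206) = φ(2)·φ(103) = 1·102 = 102 = 2 · 3 · 17.
Divisors of 102: 1, 2, 3, 6, 17, 34, 51, 102.
Compute 75^d (mod 206) for the divisors d until we hit 1:
75^1 ≡ 75 (mod 206)
75^2 ≡ 63 (mod 206)
75^3 ≡ 193 (mod 206)
75^6 ≡ 169 (mod 206)
75^17 ≡ 47 (mod 206)
75^34 ≡ 149 (mod 206)
75^51 ≡ 205 (mod 206)
75^102 ≡ 1 (mod 206) ✓
So ord_206(75) = 102.

102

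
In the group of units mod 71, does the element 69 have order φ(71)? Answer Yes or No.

φ(71) = 71 − 1 = 70 = 2 · 5 · 7.
An element g generates (Z/71Z)^× iff g^(70/q) ≢ 1 (mod 71) for each prime q ∈ {2, 5, 7}.
69^35 ≡ 70 (mod 71)  [q = 2: ≢ 1 ✓]
69^14 ≡ 54 (mod 71)  [q = 5: ≢ 1 ✓]
69^10 ≡ 30 (mod 71)  [q = 7: ≢ 1 ✓]
None equal 1, so ord_71(69) = 70: 69 is a primitive root.

Yes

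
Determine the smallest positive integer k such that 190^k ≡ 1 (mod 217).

Since 190 ∈ (Z/217Z)^×, its order divides φ(217) = φ(7·31) = (7−1)·(31−1) = 6·30 = 180 = 2^2 · 3^2 · 5.
Divisors of 180: 1, 2, 3, 4, 5, 6, 9, 10, 12, 15, 18, 20, 30, 36, 45, 60, 90, 180.
Compute 190^d (mod 217) for the divisors d until we hit 1:
190^1 ≡ 190 (mod 217)
190^2 ≡ 78 (mod 217)
190^3 ≡ 64 (mod 217)
190^4 ≡ 8 (mod 217)
190^5 ≡ 1 (mod 217) ✓
The smallest such exponent is 5, so the order of 190 is 5.

5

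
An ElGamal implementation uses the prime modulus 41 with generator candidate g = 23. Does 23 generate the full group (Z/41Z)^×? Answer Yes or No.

No

φ(41) = 41 − 1 = 40 = 2^3 · 5.
It suffices to check that the order of 23 is not a proper divisor of 40: compute 23^(40/q) for q ∈ {2, 5}.
23^20 ≡ 1 (mod 41)  [q = 2: ≡ 1 ✗]
23^8 ≡ 10 (mod 41)  [q = 5: ≢ 1 ✓]
23^20 ≡ 1 shows ord(23) | 20, strictly less than φ(41); not a primitive root.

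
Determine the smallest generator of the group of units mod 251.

φ(251) = 251 − 1 = 250 = 2 · 5^3.
g is a primitive root iff g^(250/q) ≢ 1 (mod 251) for each prime q ∈ {2, 5}.
g = 2: 2^125 ≡ 250; 2^50 ≡ 1 — hits 1, so not a primitive root.
g = 3: 3^125 ≡ 1 — hits 1, so not a primitive root.
g = 4: 4^125 ≡ 1 — hits 1, so not a primitive root.
g = 5: 5^125 ≡ 1 — hits 1, so not a primitive root.
g = 6: 6^125 ≡ 250; 6^50 ≡ 219 — none is 1, so 6 is a primitive root.
The smallest primitive root modulo 251 is 6.

6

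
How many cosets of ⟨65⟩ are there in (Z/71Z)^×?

1

The order of 65 must divide φ(71) = 71 − 1 = 70 = 2 · 5 · 7.
Divisors of 70: 1, 2, 5, 7, 10, 14, 35, 70.
Check 65^d mod 71 for each divisor in increasing order:
65^1 ≡ 65
65^2 ≡ 36
65^5 ≡ 34
65^7 ≡ 17
65^10 ≡ 20
65^14 ≡ 5
65^35 ≡ 70
65^70 ≡ 1
The order of 65 is 70, so the subgroup it generates has 70 elements.
Index = |(Z/71Z)^×| / |⟨65⟩| = 70 / 70 = 1.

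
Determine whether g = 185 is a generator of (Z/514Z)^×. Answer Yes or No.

No

φ(514) = φ(2)·φ(257) = 1·256 = 256 = 2^8.
Test 185^(256/q) mod 514 for each prime factor q of 256:
185^128 ≡ 1 (mod 514)  [q = 2: ≡ 1 ✗]
185^128 ≡ 1 shows ord(185) | 128, strictly less than φ(514); not a primitive root.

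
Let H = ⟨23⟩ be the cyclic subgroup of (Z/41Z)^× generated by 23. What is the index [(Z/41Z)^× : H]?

4

ord(23) | φ(41) = 41 − 1 = 40 = 2^3 · 5.
Divisors of 40: 1, 2, 4, 5, 8, 10, 20, 40.
Test each divisor d:
23^1 ≡ 23 (mod 41)
23^2 ≡ 37 (mod 41)
23^4 ≡ 16 (mod 41)
23^5 ≡ 40 (mod 41)
23^8 ≡ 10 (mod 41)
23^10 ≡ 1 (mod 41) ✓
Thus |⟨23⟩| = ord(23) = 10.
The index is φ(41) / ord(23) = 40 / 10 = 4.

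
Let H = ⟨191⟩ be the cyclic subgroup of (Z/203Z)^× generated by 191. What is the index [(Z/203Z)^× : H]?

The order of 191 must divide φ(203) = φ(7·29) = (7−1)·(29−1) = 6·28 = 168 = 2^3 · 3 · 7.
Divisors of 168: 1, 2, 3, 4, 6, 7, 8, 12, 14, 21, 24, 28, 42, 56, 84, 168.
Evaluate successive powers at the divisors of 168:
191^1 ≡ 191
191^2 ≡ 144
191^3 ≡ 99
191^4 ≡ 30
191^6 ≡ 57
191^7 ≡ 128
191^8 ≡ 88
191^12 ≡ 1
So ord_203(191) = 12, hence |⟨191⟩| = 12.
Index = |(Z/203Z)^×| / |⟨191⟩| = 168 / 12 = 14.

14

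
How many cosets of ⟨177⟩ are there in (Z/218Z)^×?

9

The order of 177 must divide φ(218) = φ(2)·φ(109) = 1·108 = 108 = 2^2 · 3^3.
Divisors of 108: 1, 2, 3, 4, 6, 9, 12, 18, 27, 36, 54, 108.
Test each divisor d:
177^1 ≡ 177 (mod 218)
177^2 ≡ 155 (mod 218)
177^3 ≡ 185 (mod 218)
177^4 ≡ 45 (mod 218)
177^6 ≡ 217 (mod 218)
177^9 ≡ 33 (mod 218)
177^12 ≡ 1 (mod 218) ✓
The order of 177 is 12, so the subgroup it generates has 12 elements.
Index = |(Z/218Z)^×| / |⟨177⟩| = 108 / 12 = 9.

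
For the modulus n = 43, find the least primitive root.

3

φ(43) = 43 − 1 = 42 = 2 · 3 · 7.
g is a primitive root iff g^(42/q) ≢ 1 (mod 43) for each prime q ∈ {2, 3, 7}.
g = 2: 2^21 ≡ 42; 2^14 ≡ 1 — hits 1, so not a primitive root.
g = 3: 3^21 ≡ 42; 3^14 ≡ 36; 3^6 ≡ 41 — none is 1, so 3 is a primitive root.
Hence the least primitive root of 43 is 3.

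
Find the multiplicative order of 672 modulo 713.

330

ord(672) | φ(713) = φ(23·31) = (23−1)·(31−1) = 22·30 = 660 = 2^2 · 3 · 5 · 11.
Divisors of 660: 1, 2, 3, 4, 5, 6, 10, 11, 12, 15, 20, 22, 30, 33, 44, 55, 60, 66, 110, 132, 165, 220, 330, 660.
Check 672^d mod 713 for each divisor in increasing order:
672^1 ≡ 672
672^2 ≡ 255
672^3 ≡ 240
672^4 ≡ 142
672^5 ≡ 595
672^6 ≡ 560
672^10 ≡ 377
672^11 ≡ 229
672^12 ≡ 593
672^15 ≡ 433
672^20 ≡ 242
672^22 ≡ 392
672^30 ≡ 683
672^33 ≡ 643
672^44 ≡ 369
672^55 ≡ 367
672^60 ≡ 187
672^66 ≡ 622
672^110 ≡ 645
672^132 ≡ 438
672^165 ≡ 712
672^220 ≡ 346
672^330 ≡ 1
Therefore the multiplicative order of 672 modulo 713 is 330.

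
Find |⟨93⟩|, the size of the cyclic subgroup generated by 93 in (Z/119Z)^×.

24

Since 93 ∈ (Z/119Z)^×, its order divides φ(119) = φ(7·17) = (7−1)·(17−1) = 6·16 = 96 = 2^5 · 3.
Divisors of 96: 1, 2, 3, 4, 6, 8, 12, 16, 24, 32, 48, 96.
Check 93^d mod 119 for each divisor in increasing order:
93^1 ≡ 93 (mod 119)
93^2 ≡ 81 (mod 119)
93^3 ≡ 36 (mod 119)
93^4 ≡ 16 (mod 119)
93^6 ≡ 106 (mod 119)
93^8 ≡ 18 (mod 119)
93^12 ≡ 50 (mod 119)
93^16 ≡ 86 (mod 119)
93^24 ≡ 1 (mod 119) ✓
So ord_119(93) = 24.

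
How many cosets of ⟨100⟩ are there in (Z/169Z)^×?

By Lagrange's theorem, ord_169(100) divides φ(169) = φ(13^2) = 13·(13−1) = 156 = 2^2 · 3 · 13.
Divisors of 156: 1, 2, 3, 4, 6, 12, 13, 26, 39, 52, 78, 156.
Evaluate successive powers at the divisors of 156:
100^1 ≡ 100 (mod 169)
100^2 ≡ 29 (mod 169)
100^3 ≡ 27 (mod 169)
100^4 ≡ 165 (mod 169)
100^6 ≡ 53 (mod 169)
100^12 ≡ 105 (mod 169)
100^13 ≡ 22 (mod 169)
100^26 ≡ 146 (mod 169)
100^39 ≡ 1 (mod 169) ✓
So ord_169(100) = 39, hence |⟨100⟩| = 39.
The index is φ(169) / ord(100) = 156 / 39 = 4.

4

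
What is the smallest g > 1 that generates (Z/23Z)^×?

φ(23) = 23 − 1 = 22 = 2 · 11.
g is a primitive root iff g^(22/q) ≢ 1 (mod 23) for each prime q ∈ {2, 11}.
g = 2: 2^11 ≡ 1 — hits 1, so not a primitive root.
g = 3: 3^11 ≡ 1 — hits 1, so not a primitive root.
g = 4: 4^11 ≡ 1 — hits 1, so not a primitive root.
g = 5: 5^11 ≡ 22; 5^2 ≡ 2 — none is 1, so 5 is a primitive root.
Hence the least primitive root of 23 is 5.

5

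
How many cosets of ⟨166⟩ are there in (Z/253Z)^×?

The order of 166 must divide φ(253) = φ(11·23) = (11−1)·(23−1) = 10·22 = 220 = 2^2 · 5 · 11.
Divisors of 220: 1, 2, 4, 5, 10, 11, 20, 22, 44, 55, 110, 220.
Compute 166^d (mod 253) for the divisors d until we hit 1:
166^1 ≡ 166
166^2 ≡ 232
166^4 ≡ 188
166^5 ≡ 89
166^10 ≡ 78
166^11 ≡ 45
166^20 ≡ 12
166^22 ≡ 1
So ord_253(166) = 22, hence |⟨166⟩| = 22.
Index = |(Z/253Z)^×| / |⟨166⟩| = 220 / 22 = 10.

10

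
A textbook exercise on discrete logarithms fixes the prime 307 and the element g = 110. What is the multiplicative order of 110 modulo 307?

153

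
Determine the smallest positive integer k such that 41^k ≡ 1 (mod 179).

Since 41 ∈ (Z/179Z)^×, its order divides φ(179) = 179 − 1 = 178 = 2 · 89.
Divisors of 178: 1, 2, 89, 178.
Evaluate successive powers at the divisors of 178:
41^1 ≡ 41 (mod 179)
41^2 ≡ 70 (mod 179)
41^89 ≡ 178 (mod 179)
41^178 ≡ 1 (mod 179) ✓
So ord_179(41) = 178.

178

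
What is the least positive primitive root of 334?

5

φ(334) = φ(2)·φ(167) = 1·166 = 166 = 2 · 83.
Test candidates g = 2, 3, … against the prime factors q ∈ {2, 83} of φ(334): g is a generator iff g^(166/q) ≢ 1 for every such q.
g = 2: gcd(2, 334) = 2 > 1, not a unit — skip.
g = 3: 3^83 ≡ 1 — hits 1, so not a primitive root.
g = 4: gcd(4, 334) = 2 > 1, not a unit — skip.
g = 5: 5^83 ≡ 333; 5^2 ≡ 25 — none is 1, so 5 is a primitive root.
The smallest primitive root modulo 334 is 5.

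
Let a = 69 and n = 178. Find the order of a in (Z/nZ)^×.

44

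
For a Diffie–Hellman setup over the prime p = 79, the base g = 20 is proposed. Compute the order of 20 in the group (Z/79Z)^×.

39

The order of 20 must divide φ(79) = 79 − 1 = 78 = 2 · 3 · 13.
Divisors of 78: 1, 2, 3, 6, 13, 26, 39, 78.
Check 20^d mod 79 for each divisor in increasing order:
20^1 ≡ 20
20^2 ≡ 5
20^3 ≡ 21
20^6 ≡ 46
20^13 ≡ 55
20^26 ≡ 23
20^39 ≡ 1
So ord_79(20) = 39.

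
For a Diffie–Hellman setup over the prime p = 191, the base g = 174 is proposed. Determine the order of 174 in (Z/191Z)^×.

190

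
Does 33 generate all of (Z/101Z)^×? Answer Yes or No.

No

φ(101) = 101 − 1 = 100 = 2^2 · 5^2.
It suffices to check that the order of 33 is not a proper divisor of 100: compute 33^(100/q) for q ∈ {2, 5}.
33^50 ≡ 1 (mod 101)  [q = 2: ≡ 1 ✗]
33^20 ≡ 36 (mod 101)  [q = 5: ≢ 1 ✓]
Since 33^50 ≡ 1, the order of 33 divides 50 < 100, so 33 is not a primitive root.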